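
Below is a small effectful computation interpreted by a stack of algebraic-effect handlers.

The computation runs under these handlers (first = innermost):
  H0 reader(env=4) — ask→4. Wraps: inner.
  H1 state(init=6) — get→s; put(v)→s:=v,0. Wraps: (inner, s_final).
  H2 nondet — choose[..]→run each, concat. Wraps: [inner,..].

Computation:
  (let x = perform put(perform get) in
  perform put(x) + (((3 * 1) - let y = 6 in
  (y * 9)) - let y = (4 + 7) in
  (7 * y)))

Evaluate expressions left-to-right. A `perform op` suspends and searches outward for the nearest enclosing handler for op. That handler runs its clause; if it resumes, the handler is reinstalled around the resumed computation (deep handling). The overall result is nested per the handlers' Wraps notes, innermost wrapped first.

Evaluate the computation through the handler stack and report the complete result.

Answer: [(-128, 0)]

Working:
get @ H1 ⇒ 6
put(6) @ H1 ⇒ s:=6
put(0) @ H1 ⇒ s:=0
H0 returns -128
H1 returns (-128, 0)
H2 returns [(-128, 0)]
= [(-128, 0)]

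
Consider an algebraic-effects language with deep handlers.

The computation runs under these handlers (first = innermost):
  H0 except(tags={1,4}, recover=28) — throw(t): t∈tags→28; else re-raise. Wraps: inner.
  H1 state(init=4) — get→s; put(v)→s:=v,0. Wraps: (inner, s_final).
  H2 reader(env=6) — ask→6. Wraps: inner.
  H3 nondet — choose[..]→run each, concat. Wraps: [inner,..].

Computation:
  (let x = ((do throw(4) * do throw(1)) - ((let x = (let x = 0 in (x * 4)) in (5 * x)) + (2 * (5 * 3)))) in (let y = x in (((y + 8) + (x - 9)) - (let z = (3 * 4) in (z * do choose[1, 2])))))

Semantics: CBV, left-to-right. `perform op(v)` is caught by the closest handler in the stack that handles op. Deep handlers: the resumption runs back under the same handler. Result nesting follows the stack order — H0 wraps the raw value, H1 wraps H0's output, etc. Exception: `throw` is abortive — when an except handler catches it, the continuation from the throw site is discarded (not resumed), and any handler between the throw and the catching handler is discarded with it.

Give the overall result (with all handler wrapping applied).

Answer: [(28, 4)]

Working:
throw(4) @ H0 caught ⇒ 28
H1 returns (28, 4)
H2 returns (28, 4)
H3 returns [(28, 4)]
= [(28, 4)]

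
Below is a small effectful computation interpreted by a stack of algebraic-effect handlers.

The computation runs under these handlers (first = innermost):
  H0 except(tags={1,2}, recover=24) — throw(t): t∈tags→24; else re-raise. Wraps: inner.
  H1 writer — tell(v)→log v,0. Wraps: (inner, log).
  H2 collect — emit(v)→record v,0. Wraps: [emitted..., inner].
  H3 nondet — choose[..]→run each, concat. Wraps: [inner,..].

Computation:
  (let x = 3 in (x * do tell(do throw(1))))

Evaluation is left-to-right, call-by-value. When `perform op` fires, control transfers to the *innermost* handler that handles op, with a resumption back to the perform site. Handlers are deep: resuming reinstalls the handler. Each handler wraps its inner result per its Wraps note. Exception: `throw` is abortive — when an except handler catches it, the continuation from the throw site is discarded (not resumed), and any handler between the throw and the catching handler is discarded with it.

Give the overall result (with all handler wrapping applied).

Answer: [[(24, ())]]

Evaluation trace:
throw(1) @ H0 caught ⇒ 24
H1 returns (24, ())
H2 returns [(24, ())]
H3 returns [[(24, ())]]
= [[(24, ())]]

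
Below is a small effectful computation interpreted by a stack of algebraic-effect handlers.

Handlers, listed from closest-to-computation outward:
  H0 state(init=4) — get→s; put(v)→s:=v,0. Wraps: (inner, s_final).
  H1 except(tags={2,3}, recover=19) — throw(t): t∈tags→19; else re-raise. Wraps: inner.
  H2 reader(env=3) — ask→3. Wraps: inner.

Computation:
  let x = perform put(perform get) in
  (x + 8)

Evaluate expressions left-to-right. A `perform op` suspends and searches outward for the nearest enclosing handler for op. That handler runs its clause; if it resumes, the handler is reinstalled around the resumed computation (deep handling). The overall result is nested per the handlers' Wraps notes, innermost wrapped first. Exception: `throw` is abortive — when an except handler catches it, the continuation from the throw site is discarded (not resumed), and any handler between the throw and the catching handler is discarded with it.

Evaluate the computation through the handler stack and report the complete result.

Evaluation trace:
get @ H0 ⇒ 4
put(4) @ H0 ⇒ s:=4
H0 returns (8, 4)
H1 returns (8, 4)
H2 returns (8, 4)
= (8, 4)

Answer: (8, 4)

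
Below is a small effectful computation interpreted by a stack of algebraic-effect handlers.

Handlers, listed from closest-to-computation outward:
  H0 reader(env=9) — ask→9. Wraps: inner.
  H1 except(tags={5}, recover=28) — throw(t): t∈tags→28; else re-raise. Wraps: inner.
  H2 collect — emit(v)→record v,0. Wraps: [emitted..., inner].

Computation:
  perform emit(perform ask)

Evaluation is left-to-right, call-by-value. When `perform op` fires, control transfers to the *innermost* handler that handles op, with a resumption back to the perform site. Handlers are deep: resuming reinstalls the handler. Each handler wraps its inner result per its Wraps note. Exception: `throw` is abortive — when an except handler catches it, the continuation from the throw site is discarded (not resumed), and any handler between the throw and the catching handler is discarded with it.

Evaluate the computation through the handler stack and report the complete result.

Answer: [9, 0]

Step-by-step:
ask @ H0 ⇒ 9
emit(9) @ H2 ⇒ out+=9
H0 returns 0
H1 returns 0
H2 returns [9, 0]
= [9, 0]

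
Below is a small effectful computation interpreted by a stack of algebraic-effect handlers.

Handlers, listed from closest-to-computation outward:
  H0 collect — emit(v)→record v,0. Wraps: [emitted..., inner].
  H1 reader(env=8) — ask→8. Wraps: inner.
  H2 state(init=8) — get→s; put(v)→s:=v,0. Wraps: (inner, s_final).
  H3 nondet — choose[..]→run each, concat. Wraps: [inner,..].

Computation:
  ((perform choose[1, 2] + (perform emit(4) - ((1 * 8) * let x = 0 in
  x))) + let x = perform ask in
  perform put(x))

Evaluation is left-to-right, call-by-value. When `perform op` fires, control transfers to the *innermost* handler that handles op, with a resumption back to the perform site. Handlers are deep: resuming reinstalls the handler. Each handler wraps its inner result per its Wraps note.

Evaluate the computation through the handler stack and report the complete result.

Answer: [([4, 1], 8), ([4, 2], 8)]

Evaluation trace:
choose[1, 2] @ H3
  branch[0] choose=1:
    emit(4) @ H0 ⇒ out+=4
    ask @ H1 ⇒ 8
    put(8) @ H2 ⇒ s:=8
    H0 returns [4, 1]
    H1 returns [4, 1]
    H2 returns ([4, 1], 8)
    H3 returns [([4, 1], 8)]
  branch[1] choose=2:
    emit(4) @ H0 ⇒ out+=4
    ask @ H1 ⇒ 8
    put(8) @ H2 ⇒ s:=8
    H0 returns [4, 2]
    H1 returns [4, 2]
    H2 returns ([4, 2], 8)
    H3 returns [([4, 2], 8)]
= [([4, 1], 8), ([4, 2], 8)]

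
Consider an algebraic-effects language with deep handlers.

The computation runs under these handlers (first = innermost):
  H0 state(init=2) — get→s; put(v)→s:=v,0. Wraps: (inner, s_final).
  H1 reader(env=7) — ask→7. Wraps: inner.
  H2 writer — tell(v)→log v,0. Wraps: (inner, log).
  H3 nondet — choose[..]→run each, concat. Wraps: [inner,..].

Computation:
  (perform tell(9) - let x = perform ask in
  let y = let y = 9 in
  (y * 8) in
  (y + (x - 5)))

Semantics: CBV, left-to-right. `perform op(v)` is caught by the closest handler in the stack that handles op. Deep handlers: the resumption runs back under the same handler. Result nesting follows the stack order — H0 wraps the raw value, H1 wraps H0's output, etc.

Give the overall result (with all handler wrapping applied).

Working:
tell(9) @ H2 ⇒ log+=9
ask @ H1 ⇒ 7
H0 returns (-74, 2)
H1 returns (-74, 2)
H2 returns ((-74, 2), (9))
H3 returns [((-74, 2), (9))]
= [((-74, 2), (9))]

Answer: [((-74, 2), (9))]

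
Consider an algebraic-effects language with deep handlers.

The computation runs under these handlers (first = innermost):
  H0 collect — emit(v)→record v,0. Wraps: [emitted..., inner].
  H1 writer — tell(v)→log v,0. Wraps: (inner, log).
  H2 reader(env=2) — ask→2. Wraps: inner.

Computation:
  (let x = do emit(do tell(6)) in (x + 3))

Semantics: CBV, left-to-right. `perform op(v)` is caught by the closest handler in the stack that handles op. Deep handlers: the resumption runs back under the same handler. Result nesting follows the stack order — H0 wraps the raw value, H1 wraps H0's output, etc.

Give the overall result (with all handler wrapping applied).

Evaluation trace:
tell(6) @ H1 ⇒ log+=6
emit(0) @ H0 ⇒ out+=0
H0 returns [0, 3]
H1 returns ([0, 3], (6))
H2 returns ([0, 3], (6))
= ([0, 3], (6))

Answer: ([0, 3], (6))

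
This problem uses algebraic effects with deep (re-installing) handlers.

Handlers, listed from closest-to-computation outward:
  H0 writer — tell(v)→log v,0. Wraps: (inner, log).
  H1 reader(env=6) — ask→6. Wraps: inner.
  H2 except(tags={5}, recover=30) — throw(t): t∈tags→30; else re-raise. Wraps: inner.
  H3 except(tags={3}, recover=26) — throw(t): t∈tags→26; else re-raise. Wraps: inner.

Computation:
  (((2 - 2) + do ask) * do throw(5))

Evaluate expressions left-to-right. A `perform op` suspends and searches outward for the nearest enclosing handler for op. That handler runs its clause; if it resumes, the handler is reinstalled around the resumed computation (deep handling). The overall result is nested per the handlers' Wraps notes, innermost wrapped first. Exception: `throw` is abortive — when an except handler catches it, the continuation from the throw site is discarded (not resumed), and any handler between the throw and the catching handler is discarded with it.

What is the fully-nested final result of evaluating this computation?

Step-by-step:
ask @ H1 ⇒ 6
throw(5) @ H2 caught ⇒ 30
H3 returns 30
= 30

Answer: 30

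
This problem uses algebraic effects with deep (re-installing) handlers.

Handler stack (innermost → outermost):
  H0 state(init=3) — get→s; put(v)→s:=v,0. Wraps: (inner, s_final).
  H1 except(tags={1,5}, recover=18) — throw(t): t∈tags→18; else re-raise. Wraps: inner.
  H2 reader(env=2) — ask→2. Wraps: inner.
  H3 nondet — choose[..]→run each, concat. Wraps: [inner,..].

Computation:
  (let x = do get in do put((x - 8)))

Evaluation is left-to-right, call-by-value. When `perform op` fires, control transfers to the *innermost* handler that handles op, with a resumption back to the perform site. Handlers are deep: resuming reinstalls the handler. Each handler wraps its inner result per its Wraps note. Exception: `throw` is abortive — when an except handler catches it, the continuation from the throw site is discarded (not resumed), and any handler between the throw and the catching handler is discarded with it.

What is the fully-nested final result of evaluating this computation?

Answer: [(0, -5)]

Working:
get @ H0 ⇒ 3
put(-5) @ H0 ⇒ s:=-5
H0 returns (0, -5)
H1 returns (0, -5)
H2 returns (0, -5)
H3 returns [(0, -5)]
= [(0, -5)]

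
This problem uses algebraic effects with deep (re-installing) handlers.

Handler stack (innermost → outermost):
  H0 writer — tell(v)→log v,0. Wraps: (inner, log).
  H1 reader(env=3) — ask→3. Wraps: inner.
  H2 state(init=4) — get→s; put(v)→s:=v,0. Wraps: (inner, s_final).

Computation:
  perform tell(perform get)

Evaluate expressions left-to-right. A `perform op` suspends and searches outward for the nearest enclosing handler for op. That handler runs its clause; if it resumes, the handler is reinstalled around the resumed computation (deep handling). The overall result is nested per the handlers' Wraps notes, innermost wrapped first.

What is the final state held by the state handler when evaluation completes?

Answer: 4

Working:
get @ H2 ⇒ 4
tell(4) @ H0 ⇒ log+=4
H0 returns (0, (4))
H1 returns (0, (4))
H2 returns ((0, (4)), 4)
= ((0, (4)), 4)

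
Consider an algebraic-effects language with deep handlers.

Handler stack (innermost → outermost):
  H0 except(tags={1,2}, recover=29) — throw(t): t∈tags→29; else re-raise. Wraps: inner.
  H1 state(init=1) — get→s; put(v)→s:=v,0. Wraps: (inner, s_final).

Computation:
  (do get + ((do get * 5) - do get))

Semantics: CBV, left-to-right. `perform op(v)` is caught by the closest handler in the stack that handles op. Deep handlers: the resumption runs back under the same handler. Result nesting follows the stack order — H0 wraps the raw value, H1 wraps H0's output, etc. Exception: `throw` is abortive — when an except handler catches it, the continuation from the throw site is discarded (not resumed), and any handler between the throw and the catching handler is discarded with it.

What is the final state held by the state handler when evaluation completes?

Step-by-step:
get @ H1 ⇒ 1
get @ H1 ⇒ 1
get @ H1 ⇒ 1
H0 returns 5
H1 returns (5, 1)
= (5, 1)

Answer: 1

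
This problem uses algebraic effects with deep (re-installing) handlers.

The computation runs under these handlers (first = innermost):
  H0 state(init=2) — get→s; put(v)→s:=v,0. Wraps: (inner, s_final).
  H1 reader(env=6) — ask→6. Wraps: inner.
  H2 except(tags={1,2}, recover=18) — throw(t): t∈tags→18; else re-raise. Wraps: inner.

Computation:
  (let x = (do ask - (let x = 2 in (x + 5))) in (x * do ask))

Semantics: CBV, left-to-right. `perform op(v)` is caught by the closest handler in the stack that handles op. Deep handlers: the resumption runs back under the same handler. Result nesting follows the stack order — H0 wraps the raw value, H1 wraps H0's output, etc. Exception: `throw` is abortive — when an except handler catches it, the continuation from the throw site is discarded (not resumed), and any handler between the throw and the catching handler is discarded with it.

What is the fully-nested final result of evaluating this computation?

Working:
ask @ H1 ⇒ 6
ask @ H1 ⇒ 6
H0 returns (-6, 2)
H1 returns (-6, 2)
H2 returns (-6, 2)
= (-6, 2)

Answer: (-6, 2)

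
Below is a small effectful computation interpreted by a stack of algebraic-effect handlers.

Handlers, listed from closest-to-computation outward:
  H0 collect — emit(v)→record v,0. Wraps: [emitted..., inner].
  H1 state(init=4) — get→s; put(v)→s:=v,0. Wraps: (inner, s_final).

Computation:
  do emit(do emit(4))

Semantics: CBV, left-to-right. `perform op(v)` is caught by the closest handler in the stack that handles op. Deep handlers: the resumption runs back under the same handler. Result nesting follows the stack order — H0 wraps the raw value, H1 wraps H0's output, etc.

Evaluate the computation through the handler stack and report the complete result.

Step-by-step:
emit(4) @ H0 ⇒ out+=4
emit(0) @ H0 ⇒ out+=0
H0 returns [4, 0, 0]
H1 returns ([4, 0, 0], 4)
= ([4, 0, 0], 4)

Answer: ([4, 0, 0], 4)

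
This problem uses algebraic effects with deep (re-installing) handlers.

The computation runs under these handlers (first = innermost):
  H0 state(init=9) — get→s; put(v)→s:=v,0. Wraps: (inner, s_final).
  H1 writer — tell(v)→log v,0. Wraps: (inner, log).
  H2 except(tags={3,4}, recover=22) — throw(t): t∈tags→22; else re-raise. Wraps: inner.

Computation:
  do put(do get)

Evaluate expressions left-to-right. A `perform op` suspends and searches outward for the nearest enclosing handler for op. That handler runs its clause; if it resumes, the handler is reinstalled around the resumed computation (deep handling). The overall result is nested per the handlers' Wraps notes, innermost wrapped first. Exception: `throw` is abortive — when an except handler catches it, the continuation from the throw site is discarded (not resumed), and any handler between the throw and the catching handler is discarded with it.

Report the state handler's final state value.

Step-by-step:
get @ H0 ⇒ 9
put(9) @ H0 ⇒ s:=9
H0 returns (0, 9)
H1 returns ((0, 9), ())
H2 returns ((0, 9), ())
= ((0, 9), ())

Answer: 9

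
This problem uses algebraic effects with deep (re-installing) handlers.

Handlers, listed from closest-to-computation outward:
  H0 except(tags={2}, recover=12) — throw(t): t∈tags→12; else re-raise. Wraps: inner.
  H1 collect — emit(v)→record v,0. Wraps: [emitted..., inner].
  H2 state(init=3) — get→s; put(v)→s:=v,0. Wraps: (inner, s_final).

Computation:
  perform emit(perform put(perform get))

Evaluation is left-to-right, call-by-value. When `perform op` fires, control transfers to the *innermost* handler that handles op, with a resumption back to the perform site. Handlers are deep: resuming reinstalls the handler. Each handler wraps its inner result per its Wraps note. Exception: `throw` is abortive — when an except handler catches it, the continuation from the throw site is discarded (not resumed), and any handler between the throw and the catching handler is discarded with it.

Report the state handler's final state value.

Working:
get @ H2 ⇒ 3
put(3) @ H2 ⇒ s:=3
emit(0) @ H1 ⇒ out+=0
H0 returns 0
H1 returns [0, 0]
H2 returns ([0, 0], 3)
= ([0, 0], 3)

Answer: 3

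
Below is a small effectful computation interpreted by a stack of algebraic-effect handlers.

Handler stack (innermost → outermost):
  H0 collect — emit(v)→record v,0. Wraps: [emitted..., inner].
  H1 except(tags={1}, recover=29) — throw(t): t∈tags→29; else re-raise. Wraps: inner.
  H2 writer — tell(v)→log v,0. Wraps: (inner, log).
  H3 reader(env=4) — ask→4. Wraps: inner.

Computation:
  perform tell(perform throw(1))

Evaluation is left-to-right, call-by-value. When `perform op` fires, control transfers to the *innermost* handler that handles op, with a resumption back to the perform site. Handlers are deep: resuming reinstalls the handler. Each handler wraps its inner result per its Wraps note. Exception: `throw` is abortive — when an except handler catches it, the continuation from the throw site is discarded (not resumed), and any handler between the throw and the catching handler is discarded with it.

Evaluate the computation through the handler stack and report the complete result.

Answer: (29, ())

Evaluation trace:
throw(1) @ H1 caught ⇒ 29
H2 returns (29, ())
H3 returns (29, ())
= (29, ())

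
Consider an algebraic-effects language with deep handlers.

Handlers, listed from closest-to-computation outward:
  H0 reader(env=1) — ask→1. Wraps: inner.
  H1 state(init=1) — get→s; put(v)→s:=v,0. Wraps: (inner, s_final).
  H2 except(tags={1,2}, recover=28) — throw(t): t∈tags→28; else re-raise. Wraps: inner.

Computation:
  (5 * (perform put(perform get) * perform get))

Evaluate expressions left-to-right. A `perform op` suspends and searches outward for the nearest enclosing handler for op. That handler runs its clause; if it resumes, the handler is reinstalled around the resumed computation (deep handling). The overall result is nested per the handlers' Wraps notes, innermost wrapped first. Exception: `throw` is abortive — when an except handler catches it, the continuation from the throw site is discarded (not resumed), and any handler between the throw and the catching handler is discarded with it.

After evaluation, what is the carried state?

Working:
get @ H1 ⇒ 1
put(1) @ H1 ⇒ s:=1
get @ H1 ⇒ 1
H0 returns 0
H1 returns (0, 1)
H2 returns (0, 1)
= (0, 1)

Answer: 1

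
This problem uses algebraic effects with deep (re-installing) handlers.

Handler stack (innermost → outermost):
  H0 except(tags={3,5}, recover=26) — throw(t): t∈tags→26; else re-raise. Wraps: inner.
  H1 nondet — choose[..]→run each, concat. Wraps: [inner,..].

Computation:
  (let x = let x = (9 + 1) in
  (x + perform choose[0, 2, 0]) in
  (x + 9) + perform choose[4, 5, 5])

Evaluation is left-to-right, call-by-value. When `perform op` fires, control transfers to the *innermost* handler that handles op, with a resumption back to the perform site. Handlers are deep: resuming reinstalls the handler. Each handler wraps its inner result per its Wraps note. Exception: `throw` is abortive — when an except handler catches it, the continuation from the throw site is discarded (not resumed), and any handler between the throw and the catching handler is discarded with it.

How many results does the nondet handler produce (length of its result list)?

Answer: 9

Step-by-step:
choose[0, 2, 0] @ H1
  branch[0] choose=0:
    choose[4, 5, 5] @ H1
      branch[0] choose=4:
        H0 returns 23
        H1 returns [23]
      branch[1] choose=5:
        H0 returns 24
        H1 returns [24]
      branch[2] choose=5:
        H0 returns 24
        H1 returns [24]
  branch[1] choose=2:
    choose[4, 5, 5] @ H1
      branch[0] choose=4:
        H0 returns 25
        H1 returns [25]
      branch[1] choose=5:
        H0 returns 26
        H1 returns [26]
      branch[2] choose=5:
        H0 returns 26
        H1 returns [26]
  branch[2] choose=0:
    choose[4, 5, 5] @ H1
      branch[0] choose=4:
        H0 returns 23
        H1 returns [23]
      branch[1] choose=5:
        H0 returns 24
        H1 returns [24]
      branch[2] choose=5:
        H0 returns 24
        H1 returns [24]
= [23, 24, 24, 25, 26, 26, 23, 24, 24]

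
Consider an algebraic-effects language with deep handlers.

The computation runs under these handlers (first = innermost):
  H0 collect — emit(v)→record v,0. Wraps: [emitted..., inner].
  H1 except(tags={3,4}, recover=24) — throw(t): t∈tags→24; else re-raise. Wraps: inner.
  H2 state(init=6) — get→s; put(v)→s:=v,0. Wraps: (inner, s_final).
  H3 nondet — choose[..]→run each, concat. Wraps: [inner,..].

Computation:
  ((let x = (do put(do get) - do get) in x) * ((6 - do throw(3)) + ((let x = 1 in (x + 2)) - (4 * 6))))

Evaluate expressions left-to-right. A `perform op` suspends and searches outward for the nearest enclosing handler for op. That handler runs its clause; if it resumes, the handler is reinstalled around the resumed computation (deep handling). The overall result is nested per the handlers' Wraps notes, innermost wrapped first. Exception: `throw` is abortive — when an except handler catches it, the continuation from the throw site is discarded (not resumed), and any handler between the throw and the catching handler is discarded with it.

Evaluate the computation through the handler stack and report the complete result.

Step-by-step:
get @ H2 ⇒ 6
put(6) @ H2 ⇒ s:=6
get @ H2 ⇒ 6
throw(3) @ H1 caught ⇒ 24
H2 returns (24, 6)
H3 returns [(24, 6)]
= [(24, 6)]

Answer: [(24, 6)]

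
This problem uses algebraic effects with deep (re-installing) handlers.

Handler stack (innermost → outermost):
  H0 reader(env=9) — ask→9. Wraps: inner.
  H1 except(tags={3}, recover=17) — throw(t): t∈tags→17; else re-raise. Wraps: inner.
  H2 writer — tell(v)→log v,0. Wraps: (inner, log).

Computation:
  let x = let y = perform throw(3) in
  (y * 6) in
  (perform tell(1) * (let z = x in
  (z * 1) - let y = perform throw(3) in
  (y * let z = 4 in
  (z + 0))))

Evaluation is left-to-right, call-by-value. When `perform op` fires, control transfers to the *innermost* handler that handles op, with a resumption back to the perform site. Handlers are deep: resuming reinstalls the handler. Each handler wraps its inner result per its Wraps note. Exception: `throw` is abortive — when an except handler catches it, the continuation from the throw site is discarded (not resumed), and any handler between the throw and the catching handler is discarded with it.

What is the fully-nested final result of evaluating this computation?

Answer: (17, ())

Evaluation trace:
throw(3) @ H1 caught ⇒ 17
H2 returns (17, ())
= (17, ())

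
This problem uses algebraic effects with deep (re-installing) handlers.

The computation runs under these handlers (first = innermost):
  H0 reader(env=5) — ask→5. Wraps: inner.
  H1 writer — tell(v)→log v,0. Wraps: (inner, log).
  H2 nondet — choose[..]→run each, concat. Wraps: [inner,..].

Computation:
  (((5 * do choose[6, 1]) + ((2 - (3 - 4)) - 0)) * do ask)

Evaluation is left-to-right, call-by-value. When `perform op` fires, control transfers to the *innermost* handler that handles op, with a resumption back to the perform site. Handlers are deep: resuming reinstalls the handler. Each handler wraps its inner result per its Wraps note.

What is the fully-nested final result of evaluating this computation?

Working:
choose[6, 1] @ H2
  branch[0] choose=6:
    ask @ H0 ⇒ 5
    H0 returns 165
    H1 returns (165, ())
    H2 returns [(165, ())]
  branch[1] choose=1:
    ask @ H0 ⇒ 5
    H0 returns 40
    H1 returns (40, ())
    H2 returns [(40, ())]
= [(165, ()), (40, ())]

Answer: [(165, ()), (40, ())]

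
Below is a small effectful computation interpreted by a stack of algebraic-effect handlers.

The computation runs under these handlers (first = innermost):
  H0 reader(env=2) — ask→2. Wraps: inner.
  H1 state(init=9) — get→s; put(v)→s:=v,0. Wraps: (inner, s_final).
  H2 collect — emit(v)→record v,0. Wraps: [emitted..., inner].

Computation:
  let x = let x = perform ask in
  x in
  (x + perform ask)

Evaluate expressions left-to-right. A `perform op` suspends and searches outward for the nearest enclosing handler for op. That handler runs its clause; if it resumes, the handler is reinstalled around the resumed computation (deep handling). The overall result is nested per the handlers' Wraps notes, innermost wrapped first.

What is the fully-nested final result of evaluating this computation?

Evaluation trace:
ask @ H0 ⇒ 2
ask @ H0 ⇒ 2
H0 returns 4
H1 returns (4, 9)
H2 returns [(4, 9)]
= [(4, 9)]

Answer: [(4, 9)]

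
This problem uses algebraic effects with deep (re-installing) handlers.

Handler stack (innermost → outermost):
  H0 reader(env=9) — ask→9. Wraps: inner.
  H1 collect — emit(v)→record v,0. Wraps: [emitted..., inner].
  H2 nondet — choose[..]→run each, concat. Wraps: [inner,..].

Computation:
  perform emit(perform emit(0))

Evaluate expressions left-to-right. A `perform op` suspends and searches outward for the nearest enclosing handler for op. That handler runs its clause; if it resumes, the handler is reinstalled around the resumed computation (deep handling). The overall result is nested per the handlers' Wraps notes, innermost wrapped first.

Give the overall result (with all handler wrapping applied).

Working:
emit(0) @ H1 ⇒ out+=0
emit(0) @ H1 ⇒ out+=0
H0 returns 0
H1 returns [0, 0, 0]
H2 returns [[0, 0, 0]]
= [[0, 0, 0]]

Answer: [[0, 0, 0]]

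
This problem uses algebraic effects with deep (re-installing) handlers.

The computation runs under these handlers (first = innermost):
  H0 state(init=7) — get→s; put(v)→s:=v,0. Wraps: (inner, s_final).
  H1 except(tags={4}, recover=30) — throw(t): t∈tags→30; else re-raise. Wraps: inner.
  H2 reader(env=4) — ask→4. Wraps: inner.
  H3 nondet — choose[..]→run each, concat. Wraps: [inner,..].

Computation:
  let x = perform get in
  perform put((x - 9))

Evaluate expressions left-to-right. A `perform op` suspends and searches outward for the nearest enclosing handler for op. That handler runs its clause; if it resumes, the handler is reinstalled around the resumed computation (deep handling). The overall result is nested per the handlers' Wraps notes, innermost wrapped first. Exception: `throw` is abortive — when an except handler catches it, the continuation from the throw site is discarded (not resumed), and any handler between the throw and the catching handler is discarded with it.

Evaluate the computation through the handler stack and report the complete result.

Answer: [(0, -2)]

Step-by-step:
get @ H0 ⇒ 7
put(-2) @ H0 ⇒ s:=-2
H0 returns (0, -2)
H1 returns (0, -2)
H2 returns (0, -2)
H3 returns [(0, -2)]
= [(0, -2)]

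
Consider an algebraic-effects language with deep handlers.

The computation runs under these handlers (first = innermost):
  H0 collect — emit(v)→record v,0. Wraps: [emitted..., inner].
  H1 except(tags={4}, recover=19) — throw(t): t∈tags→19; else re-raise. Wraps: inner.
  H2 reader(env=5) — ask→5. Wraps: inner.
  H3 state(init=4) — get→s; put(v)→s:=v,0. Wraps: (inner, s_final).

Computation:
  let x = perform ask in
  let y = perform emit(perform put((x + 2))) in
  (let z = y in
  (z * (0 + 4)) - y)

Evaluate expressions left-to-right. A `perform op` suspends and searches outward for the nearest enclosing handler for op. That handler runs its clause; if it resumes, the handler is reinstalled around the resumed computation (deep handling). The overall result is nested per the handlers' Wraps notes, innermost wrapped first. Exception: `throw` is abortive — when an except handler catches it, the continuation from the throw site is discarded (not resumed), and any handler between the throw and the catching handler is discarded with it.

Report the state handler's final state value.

Evaluation trace:
ask @ H2 ⇒ 5
put(7) @ H3 ⇒ s:=7
emit(0) @ H0 ⇒ out+=0
H0 returns [0, 0]
H1 returns [0, 0]
H2 returns [0, 0]
H3 returns ([0, 0], 7)
= ([0, 0], 7)

Answer: 7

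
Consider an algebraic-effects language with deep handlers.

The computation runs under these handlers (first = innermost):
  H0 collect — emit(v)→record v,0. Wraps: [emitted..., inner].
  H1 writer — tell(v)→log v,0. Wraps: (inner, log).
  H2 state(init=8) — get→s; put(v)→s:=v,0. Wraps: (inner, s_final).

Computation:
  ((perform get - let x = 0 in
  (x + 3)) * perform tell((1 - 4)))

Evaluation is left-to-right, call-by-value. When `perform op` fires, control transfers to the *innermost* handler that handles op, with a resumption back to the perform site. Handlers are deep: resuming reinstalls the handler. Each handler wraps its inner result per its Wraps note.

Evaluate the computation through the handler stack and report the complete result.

Answer: (([0], (-3)), 8)

Step-by-step:
get @ H2 ⇒ 8
tell(-3) @ H1 ⇒ log+=-3
H0 returns [0]
H1 returns ([0], (-3))
H2 returns (([0], (-3)), 8)
= (([0], (-3)), 8)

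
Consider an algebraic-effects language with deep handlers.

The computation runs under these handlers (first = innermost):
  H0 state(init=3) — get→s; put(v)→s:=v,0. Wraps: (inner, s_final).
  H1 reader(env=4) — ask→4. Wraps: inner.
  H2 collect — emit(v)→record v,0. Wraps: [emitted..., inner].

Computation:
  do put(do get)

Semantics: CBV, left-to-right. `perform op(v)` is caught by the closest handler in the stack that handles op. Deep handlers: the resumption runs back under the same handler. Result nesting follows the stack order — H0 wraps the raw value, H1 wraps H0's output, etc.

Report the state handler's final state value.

Working:
get @ H0 ⇒ 3
put(3) @ H0 ⇒ s:=3
H0 returns (0, 3)
H1 returns (0, 3)
H2 returns [(0, 3)]
= [(0, 3)]

Answer: 3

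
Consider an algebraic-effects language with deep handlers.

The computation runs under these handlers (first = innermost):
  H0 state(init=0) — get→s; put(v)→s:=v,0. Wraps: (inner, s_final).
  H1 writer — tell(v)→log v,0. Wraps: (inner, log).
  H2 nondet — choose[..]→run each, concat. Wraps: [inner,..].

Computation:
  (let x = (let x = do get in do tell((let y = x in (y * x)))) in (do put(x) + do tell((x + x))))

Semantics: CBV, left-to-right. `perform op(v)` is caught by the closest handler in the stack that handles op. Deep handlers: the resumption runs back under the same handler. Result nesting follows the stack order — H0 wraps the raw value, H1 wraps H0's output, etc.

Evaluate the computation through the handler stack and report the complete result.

Step-by-step:
get @ H0 ⇒ 0
tell(0) @ H1 ⇒ log+=0
put(0) @ H0 ⇒ s:=0
tell(0) @ H1 ⇒ log+=0
H0 returns (0, 0)
H1 returns ((0, 0), (0, 0))
H2 returns [((0, 0), (0, 0))]
= [((0, 0), (0, 0))]

Answer: [((0, 0), (0, 0))]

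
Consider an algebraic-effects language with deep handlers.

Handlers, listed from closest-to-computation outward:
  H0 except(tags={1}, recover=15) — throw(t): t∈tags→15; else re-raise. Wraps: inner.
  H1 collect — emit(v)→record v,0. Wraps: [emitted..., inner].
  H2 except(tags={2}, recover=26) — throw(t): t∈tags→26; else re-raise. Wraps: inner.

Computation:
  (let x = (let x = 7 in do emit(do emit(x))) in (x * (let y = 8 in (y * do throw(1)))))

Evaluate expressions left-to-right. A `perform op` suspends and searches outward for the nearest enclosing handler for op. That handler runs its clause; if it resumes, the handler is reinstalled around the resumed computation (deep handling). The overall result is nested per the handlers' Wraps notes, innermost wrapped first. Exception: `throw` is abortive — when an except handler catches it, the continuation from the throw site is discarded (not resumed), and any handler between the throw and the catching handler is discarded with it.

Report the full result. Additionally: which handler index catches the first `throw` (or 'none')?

Answer: [7, 0, 15] ; first throw caught by: H0

Step-by-step:
emit(7) @ H1 ⇒ out+=7
emit(0) @ H1 ⇒ out+=0
throw(1) @ H0 caught ⇒ 15
H1 returns [7, 0, 15]
H2 returns [7, 0, 15]
= [7, 0, 15]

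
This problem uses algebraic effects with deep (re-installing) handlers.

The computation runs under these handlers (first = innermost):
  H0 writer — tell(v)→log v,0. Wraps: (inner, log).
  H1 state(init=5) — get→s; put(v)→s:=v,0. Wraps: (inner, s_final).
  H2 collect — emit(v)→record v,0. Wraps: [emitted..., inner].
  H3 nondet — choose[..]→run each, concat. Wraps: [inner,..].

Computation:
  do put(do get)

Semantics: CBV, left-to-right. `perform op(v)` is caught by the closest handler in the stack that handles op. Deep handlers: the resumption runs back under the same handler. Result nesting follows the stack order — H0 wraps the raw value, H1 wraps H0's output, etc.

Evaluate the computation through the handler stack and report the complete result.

Working:
get @ H1 ⇒ 5
put(5) @ H1 ⇒ s:=5
H0 returns (0, ())
H1 returns ((0, ()), 5)
H2 returns [((0, ()), 5)]
H3 returns [[((0, ()), 5)]]
= [[((0, ()), 5)]]

Answer: [[((0, ()), 5)]]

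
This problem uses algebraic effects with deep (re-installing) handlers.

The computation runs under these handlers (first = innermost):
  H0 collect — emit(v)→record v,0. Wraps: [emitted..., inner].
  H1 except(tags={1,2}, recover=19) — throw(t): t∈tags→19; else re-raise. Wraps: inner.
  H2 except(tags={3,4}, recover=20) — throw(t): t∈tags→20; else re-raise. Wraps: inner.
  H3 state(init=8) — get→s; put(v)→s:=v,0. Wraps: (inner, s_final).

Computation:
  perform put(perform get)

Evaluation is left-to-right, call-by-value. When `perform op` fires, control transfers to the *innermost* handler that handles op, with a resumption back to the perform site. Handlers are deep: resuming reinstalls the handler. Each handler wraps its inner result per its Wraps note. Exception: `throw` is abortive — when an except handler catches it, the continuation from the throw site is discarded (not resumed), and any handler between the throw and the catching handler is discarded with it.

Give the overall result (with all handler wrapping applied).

Answer: ([0], 8)

Step-by-step:
get @ H3 ⇒ 8
put(8) @ H3 ⇒ s:=8
H0 returns [0]
H1 returns [0]
H2 returns [0]
H3 returns ([0], 8)
= ([0], 8)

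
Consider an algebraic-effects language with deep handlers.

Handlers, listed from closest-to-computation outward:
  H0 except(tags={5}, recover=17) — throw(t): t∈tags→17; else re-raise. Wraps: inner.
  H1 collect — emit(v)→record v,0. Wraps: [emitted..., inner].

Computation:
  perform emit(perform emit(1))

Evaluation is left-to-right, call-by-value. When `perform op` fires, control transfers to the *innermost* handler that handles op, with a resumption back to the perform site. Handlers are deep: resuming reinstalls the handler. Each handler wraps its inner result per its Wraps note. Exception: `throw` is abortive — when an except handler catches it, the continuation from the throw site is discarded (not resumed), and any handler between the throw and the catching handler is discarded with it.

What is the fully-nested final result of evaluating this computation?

Answer: [1, 0, 0]

Evaluation trace:
emit(1) @ H1 ⇒ out+=1
emit(0) @ H1 ⇒ out+=0
H0 returns 0
H1 returns [1, 0, 0]
= [1, 0, 0]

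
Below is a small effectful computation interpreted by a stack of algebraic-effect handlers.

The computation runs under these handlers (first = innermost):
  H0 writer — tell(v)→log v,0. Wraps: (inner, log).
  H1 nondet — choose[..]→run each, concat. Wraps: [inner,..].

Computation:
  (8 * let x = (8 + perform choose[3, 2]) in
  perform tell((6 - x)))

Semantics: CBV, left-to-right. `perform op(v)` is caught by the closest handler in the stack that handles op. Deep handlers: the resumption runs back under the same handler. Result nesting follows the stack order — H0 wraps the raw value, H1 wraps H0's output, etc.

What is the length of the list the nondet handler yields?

Working:
choose[3, 2] @ H1
  branch[0] choose=3:
    tell(-5) @ H0 ⇒ log+=-5
    H0 returns (0, (-5))
    H1 returns [(0, (-5))]
  branch[1] choose=2:
    tell(-4) @ H0 ⇒ log+=-4
    H0 returns (0, (-4))
    H1 returns [(0, (-4))]
= [(0, (-5)), (0, (-4))]

Answer: 2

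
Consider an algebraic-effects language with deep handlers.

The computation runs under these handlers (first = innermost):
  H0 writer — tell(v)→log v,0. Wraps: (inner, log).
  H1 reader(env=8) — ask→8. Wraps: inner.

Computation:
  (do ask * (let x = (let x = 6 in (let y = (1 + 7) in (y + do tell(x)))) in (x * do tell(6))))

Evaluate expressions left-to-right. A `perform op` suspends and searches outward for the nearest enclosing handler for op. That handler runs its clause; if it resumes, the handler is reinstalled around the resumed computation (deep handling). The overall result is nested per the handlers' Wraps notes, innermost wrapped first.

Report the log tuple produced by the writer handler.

Step-by-step:
ask @ H1 ⇒ 8
tell(6) @ H0 ⇒ log+=6
tell(6) @ H0 ⇒ log+=6
H0 returns (0, (6, 6))
H1 returns (0, (6, 6))
= (0, (6, 6))

Answer: (6, 6)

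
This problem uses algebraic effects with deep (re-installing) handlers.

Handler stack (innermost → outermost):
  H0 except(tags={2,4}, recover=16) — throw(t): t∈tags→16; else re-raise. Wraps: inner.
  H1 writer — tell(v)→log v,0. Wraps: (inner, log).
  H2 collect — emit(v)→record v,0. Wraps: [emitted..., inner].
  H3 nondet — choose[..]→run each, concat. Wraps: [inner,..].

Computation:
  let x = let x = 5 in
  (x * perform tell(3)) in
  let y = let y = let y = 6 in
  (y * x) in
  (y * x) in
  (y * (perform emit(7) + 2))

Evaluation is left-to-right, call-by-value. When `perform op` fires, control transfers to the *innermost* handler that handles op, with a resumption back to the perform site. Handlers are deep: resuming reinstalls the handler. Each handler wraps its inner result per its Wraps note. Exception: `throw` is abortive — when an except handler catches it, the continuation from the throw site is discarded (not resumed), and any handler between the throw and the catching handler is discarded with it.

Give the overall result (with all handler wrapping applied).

Evaluation trace:
tell(3) @ H1 ⇒ log+=3
emit(7) @ H2 ⇒ out+=7
H0 returns 0
H1 returns (0, (3))
H2 returns [7, (0, (3))]
H3 returns [[7, (0, (3))]]
= [[7, (0, (3))]]

Answer: [[7, (0, (3))]]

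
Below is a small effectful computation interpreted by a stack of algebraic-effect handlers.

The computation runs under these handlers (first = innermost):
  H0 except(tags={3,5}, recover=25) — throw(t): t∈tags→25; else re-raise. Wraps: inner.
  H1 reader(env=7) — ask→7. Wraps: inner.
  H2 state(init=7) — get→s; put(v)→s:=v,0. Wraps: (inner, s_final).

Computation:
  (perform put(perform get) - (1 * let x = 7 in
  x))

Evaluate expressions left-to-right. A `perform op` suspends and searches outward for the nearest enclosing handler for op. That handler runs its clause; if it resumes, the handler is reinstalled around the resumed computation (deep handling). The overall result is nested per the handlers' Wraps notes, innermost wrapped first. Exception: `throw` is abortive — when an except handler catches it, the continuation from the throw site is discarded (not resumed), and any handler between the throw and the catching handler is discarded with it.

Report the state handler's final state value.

Step-by-step:
get @ H2 ⇒ 7
put(7) @ H2 ⇒ s:=7
H0 returns -7
H1 returns -7
H2 returns (-7, 7)
= (-7, 7)

Answer: 7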